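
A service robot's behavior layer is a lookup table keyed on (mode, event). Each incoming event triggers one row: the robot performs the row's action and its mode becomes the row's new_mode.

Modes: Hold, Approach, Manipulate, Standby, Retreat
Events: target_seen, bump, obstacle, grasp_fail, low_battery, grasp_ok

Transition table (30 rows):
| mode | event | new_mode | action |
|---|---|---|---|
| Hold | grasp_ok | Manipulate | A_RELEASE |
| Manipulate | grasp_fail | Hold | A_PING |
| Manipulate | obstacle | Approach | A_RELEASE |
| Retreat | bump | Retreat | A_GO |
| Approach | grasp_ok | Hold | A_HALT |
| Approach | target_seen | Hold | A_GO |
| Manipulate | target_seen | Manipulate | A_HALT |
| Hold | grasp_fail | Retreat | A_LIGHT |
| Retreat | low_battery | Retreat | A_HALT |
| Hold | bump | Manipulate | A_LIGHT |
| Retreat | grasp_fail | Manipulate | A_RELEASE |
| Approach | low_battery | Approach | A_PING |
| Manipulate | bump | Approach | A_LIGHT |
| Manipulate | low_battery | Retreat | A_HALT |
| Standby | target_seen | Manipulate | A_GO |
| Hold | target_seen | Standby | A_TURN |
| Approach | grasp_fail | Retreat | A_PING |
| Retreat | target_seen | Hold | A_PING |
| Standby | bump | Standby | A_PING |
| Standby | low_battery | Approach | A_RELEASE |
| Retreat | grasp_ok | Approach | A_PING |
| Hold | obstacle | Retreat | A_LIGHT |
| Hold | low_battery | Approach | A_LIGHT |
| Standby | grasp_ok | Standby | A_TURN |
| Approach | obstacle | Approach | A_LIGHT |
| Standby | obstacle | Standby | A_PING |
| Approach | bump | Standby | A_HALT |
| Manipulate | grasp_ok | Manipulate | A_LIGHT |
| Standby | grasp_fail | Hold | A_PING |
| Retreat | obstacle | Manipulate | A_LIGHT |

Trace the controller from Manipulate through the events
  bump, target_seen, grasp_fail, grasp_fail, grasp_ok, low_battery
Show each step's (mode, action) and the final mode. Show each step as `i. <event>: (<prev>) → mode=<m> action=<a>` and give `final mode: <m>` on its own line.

final mode: Retreat

1. bump: (Manipulate) → mode=Approach action=A_LIGHT
2. target_seen: (Approach) → mode=Hold action=A_GO
3. grasp_fail: (Hold) → mode=Retreat action=A_LIGHT
4. grasp_fail: (Retreat) → mode=Manipulate action=A_RELEASE
5. grasp_ok: (Manipulate) → mode=Manipulate action=A_LIGHT
6. low_battery: (Manipulate) → mode=Retreat action=A_HALT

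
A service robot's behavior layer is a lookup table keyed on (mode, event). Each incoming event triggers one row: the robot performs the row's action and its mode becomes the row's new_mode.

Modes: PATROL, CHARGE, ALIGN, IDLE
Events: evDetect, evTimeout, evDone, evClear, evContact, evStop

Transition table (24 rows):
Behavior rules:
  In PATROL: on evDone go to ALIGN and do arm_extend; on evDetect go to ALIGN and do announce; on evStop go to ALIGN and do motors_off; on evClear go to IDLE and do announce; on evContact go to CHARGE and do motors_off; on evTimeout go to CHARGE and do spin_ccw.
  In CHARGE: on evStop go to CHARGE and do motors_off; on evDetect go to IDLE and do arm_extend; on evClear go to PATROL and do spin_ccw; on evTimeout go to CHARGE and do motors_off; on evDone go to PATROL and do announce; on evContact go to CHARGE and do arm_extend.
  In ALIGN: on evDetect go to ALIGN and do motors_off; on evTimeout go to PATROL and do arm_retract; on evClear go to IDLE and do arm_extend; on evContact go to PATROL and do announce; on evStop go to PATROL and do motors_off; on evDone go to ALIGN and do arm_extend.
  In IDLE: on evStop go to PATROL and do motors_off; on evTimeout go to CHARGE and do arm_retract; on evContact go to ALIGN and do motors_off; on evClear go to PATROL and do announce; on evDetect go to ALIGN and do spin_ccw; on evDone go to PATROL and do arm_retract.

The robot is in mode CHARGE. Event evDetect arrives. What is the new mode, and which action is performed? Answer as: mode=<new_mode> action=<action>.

current mode = CHARGE; filter table to that mode:
  (CHARGE, evStop) → (CHARGE, motors_off)
  (CHARGE, evDetect) → (IDLE, arm_extend)  ← event matches
  (CHARGE, evClear) → (PATROL, spin_ccw)
  (CHARGE, evTimeout) → (CHARGE, motors_off)
  (CHARGE, evDone) → (PATROL, announce)
  (CHARGE, evContact) → (CHARGE, arm_extend)
event = evDetect selects (IDLE, arm_extend)

mode=IDLE action=arm_extend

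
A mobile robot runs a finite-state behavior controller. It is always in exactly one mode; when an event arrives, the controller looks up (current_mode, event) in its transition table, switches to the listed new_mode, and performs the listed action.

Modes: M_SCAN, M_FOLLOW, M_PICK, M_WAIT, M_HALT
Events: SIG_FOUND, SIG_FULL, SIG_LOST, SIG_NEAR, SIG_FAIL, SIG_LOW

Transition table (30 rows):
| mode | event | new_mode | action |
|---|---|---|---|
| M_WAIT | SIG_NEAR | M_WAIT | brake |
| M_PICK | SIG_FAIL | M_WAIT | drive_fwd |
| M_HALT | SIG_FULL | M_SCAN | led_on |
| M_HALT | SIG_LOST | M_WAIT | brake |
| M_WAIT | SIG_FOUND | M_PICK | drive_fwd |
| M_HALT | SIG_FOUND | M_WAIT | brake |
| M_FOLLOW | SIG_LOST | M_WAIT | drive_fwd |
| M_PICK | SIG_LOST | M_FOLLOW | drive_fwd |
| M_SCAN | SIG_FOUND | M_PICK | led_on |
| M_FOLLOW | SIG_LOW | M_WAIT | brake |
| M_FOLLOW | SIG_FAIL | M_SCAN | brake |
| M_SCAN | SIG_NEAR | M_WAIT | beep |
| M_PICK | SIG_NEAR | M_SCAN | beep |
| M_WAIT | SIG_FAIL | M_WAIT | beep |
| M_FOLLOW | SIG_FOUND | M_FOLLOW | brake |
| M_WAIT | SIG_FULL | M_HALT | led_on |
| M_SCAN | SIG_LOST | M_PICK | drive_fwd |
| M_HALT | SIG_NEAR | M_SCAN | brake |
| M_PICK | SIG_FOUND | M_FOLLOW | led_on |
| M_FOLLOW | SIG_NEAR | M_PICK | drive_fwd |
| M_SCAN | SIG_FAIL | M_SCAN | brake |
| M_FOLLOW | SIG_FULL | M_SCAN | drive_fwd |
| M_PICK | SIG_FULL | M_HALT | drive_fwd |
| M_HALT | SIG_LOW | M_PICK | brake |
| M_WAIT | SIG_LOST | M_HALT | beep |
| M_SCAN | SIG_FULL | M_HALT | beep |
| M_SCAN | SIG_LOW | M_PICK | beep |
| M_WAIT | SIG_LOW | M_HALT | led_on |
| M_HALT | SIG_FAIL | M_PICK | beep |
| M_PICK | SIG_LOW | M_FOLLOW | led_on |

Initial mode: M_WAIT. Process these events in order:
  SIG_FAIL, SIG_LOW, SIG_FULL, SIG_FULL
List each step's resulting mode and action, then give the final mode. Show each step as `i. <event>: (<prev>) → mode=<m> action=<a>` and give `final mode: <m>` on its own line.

final mode: M_HALT

1. SIG_FAIL: (M_WAIT) → mode=M_WAIT action=beep
2. SIG_LOW: (M_WAIT) → mode=M_HALT action=led_on
3. SIG_FULL: (M_HALT) → mode=M_SCAN action=led_on
4. SIG_FULL: (M_SCAN) → mode=M_HALT action=beep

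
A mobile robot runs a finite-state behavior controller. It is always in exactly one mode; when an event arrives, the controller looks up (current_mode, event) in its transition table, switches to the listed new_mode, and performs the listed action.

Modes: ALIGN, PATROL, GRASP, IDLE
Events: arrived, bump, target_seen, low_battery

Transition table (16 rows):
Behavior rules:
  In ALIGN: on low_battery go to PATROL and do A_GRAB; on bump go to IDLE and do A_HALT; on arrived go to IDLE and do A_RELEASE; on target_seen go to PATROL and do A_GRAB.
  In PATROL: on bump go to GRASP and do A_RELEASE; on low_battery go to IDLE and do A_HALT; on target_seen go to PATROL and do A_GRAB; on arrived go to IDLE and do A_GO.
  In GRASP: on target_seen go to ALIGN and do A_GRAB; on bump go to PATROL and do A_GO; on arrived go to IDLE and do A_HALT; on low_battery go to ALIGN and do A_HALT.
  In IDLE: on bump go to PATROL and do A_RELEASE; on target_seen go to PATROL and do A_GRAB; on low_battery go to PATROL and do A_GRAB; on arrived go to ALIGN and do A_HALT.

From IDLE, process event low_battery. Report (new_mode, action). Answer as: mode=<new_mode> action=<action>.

mode=PATROL action=A_GRAB

current mode = IDLE; filter table to that mode:
  (IDLE, bump) → (PATROL, A_RELEASE)
  (IDLE, target_seen) → (PATROL, A_GRAB)
  (IDLE, low_battery) → (PATROL, A_GRAB)  ← event matches
  (IDLE, arrived) → (ALIGN, A_HALT)
event = low_battery selects (PATROL, A_GRAB)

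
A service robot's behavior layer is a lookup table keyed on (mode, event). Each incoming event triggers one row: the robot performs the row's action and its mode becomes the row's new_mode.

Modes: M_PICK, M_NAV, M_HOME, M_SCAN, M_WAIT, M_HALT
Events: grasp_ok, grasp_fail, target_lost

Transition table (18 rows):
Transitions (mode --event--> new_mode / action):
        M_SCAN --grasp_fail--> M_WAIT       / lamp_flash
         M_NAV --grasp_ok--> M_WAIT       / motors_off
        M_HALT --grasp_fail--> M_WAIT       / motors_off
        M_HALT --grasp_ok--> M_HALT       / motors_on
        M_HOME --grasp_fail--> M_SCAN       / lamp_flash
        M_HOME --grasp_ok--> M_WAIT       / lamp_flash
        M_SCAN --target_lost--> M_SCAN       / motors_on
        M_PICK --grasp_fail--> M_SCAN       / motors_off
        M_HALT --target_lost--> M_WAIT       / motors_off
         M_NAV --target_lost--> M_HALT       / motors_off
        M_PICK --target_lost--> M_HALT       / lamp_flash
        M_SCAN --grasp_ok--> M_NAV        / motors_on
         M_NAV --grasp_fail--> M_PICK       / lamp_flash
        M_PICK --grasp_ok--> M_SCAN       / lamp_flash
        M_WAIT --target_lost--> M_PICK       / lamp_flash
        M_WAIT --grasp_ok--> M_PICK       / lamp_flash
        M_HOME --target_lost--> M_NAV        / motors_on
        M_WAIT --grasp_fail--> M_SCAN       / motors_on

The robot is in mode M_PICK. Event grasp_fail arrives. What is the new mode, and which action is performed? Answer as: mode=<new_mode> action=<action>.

current mode = M_PICK; filter table to that mode:
  (M_PICK, grasp_fail) → (M_SCAN, motors_off)  ← event matches
  (M_PICK, target_lost) → (M_HALT, lamp_flash)
  (M_PICK, grasp_ok) → (M_SCAN, lamp_flash)
event = grasp_fail selects (M_SCAN, motors_off)

mode=M_SCAN action=motors_off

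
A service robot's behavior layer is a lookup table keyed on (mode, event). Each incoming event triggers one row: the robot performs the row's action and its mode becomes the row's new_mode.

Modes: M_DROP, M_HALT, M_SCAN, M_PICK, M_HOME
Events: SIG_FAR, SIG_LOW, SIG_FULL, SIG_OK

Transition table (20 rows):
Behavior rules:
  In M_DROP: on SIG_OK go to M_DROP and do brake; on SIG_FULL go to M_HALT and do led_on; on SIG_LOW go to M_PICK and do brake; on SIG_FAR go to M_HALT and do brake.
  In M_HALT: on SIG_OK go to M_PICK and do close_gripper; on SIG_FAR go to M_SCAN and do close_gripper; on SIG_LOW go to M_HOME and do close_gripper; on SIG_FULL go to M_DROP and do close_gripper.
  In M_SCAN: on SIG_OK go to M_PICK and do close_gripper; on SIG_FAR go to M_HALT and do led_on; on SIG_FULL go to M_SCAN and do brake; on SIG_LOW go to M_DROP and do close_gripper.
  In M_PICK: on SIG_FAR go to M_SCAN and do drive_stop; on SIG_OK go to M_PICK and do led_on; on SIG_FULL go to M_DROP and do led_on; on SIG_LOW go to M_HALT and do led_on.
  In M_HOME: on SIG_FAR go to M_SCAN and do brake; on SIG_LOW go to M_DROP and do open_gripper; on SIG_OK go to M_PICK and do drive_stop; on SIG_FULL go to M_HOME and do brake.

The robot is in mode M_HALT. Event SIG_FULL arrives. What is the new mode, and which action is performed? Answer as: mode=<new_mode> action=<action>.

mode=M_DROP action=close_gripper

current mode = M_HALT; filter table to that mode:
  (M_HALT, SIG_OK) → (M_PICK, close_gripper)
  (M_HALT, SIG_FAR) → (M_SCAN, close_gripper)
  (M_HALT, SIG_LOW) → (M_HOME, close_gripper)
  (M_HALT, SIG_FULL) → (M_DROP, close_gripper)  ← event matches
event = SIG_FULL selects (M_DROP, close_gripper)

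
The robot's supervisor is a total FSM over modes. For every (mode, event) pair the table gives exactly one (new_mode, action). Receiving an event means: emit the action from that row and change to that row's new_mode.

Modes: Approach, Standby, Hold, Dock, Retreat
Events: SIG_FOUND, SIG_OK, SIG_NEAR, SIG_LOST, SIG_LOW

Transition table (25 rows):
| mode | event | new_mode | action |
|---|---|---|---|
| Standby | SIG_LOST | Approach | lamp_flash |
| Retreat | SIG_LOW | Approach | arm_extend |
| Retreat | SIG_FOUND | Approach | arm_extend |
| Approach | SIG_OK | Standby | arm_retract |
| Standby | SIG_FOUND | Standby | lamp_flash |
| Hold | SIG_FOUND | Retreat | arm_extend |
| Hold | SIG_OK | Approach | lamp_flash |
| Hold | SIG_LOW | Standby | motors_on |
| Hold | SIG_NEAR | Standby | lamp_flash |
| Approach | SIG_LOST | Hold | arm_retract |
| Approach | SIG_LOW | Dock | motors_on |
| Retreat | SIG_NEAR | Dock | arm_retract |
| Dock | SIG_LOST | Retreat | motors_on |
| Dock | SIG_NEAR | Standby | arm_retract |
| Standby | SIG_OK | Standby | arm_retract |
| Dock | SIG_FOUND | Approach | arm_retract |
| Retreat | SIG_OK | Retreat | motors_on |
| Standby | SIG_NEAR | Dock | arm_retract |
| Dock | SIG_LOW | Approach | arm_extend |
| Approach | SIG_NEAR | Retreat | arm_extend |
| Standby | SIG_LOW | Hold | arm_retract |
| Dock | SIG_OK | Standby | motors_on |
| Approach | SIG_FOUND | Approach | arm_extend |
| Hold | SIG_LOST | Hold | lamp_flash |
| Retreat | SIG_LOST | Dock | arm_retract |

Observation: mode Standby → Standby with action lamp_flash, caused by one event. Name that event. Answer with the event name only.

SIG_FOUND

try SIG_FOUND: (Standby, SIG_FOUND) → (Standby, lamp_flash)  ← matches
try SIG_OK: (Standby, SIG_OK) → (Standby, arm_retract)
try SIG_NEAR: (Standby, SIG_NEAR) → (Dock, arm_retract)
try SIG_LOST: (Standby, SIG_LOST) → (Approach, lamp_flash)
try SIG_LOW: (Standby, SIG_LOW) → (Hold, arm_retract)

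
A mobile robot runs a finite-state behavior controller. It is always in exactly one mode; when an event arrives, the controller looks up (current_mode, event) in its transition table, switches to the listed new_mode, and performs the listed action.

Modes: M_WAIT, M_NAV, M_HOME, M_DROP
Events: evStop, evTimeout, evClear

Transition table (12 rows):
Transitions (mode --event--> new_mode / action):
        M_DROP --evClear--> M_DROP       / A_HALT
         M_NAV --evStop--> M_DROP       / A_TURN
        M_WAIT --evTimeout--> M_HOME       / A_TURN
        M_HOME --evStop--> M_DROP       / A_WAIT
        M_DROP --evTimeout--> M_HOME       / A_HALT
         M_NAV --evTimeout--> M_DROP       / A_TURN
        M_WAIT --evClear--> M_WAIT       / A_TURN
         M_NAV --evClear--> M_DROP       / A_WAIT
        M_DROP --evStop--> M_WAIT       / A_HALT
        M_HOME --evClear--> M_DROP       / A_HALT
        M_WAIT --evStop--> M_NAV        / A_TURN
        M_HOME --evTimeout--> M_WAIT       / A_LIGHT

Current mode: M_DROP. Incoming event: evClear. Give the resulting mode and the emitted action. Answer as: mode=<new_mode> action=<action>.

current mode = M_DROP; filter table to that mode:
  (M_DROP, evClear) → (M_DROP, A_HALT)  ← event matches
  (M_DROP, evTimeout) → (M_HOME, A_HALT)
  (M_DROP, evStop) → (M_WAIT, A_HALT)
event = evClear selects (M_DROP, A_HALT)

mode=M_DROP action=A_HALT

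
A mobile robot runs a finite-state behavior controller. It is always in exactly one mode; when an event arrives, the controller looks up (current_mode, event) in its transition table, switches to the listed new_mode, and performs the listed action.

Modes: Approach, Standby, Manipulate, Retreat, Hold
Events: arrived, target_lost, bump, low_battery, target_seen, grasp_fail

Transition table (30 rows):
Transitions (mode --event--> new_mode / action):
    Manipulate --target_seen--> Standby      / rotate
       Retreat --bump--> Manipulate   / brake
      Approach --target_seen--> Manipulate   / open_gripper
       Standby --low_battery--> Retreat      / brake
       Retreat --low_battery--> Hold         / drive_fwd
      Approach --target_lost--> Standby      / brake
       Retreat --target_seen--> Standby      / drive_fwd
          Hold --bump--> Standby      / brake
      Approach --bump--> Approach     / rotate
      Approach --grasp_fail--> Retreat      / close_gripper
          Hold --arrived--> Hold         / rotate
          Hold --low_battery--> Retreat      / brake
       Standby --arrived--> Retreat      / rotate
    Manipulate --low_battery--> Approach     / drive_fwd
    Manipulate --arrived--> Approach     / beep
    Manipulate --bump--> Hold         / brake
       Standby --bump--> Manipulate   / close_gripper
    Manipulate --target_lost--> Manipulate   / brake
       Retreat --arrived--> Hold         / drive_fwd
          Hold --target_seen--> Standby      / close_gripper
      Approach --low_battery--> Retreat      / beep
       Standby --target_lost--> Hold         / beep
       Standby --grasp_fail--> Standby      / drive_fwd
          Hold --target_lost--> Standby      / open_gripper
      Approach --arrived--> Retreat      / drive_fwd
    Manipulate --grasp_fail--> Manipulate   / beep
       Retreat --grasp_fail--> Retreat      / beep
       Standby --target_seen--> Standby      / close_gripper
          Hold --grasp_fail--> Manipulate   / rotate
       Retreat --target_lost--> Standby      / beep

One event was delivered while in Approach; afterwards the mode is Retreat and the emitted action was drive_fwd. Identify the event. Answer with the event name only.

arrived

try arrived: (Approach, arrived) → (Retreat, drive_fwd)  ← matches
try target_lost: (Approach, target_lost) → (Standby, brake)
try bump: (Approach, bump) → (Approach, rotate)
try low_battery: (Approach, low_battery) → (Retreat, beep)
try target_seen: (Approach, target_seen) → (Manipulate, open_gripper)
try grasp_fail: (Approach, grasp_fail) → (Retreat, close_gripper)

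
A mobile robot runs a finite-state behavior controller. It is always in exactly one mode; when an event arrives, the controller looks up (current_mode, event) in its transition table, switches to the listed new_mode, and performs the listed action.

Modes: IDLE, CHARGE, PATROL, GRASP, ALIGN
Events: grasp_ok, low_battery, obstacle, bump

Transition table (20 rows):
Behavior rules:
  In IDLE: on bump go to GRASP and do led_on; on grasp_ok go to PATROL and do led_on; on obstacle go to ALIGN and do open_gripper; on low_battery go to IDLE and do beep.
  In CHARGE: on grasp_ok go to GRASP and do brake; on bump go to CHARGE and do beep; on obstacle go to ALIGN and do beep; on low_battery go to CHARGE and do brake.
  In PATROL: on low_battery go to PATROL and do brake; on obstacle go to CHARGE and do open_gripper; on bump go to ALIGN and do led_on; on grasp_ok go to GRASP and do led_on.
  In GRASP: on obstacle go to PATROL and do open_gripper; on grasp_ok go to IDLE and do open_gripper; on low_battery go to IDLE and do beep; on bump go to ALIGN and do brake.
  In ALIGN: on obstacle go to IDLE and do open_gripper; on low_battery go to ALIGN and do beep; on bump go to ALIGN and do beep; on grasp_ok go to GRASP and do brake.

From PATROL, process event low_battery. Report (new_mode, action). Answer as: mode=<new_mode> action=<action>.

current mode = PATROL; filter table to that mode:
  (PATROL, low_battery) → (PATROL, brake)  ← event matches
  (PATROL, obstacle) → (CHARGE, open_gripper)
  (PATROL, bump) → (ALIGN, led_on)
  (PATROL, grasp_ok) → (GRASP, led_on)
event = low_battery selects (PATROL, brake)

mode=PATROL action=brake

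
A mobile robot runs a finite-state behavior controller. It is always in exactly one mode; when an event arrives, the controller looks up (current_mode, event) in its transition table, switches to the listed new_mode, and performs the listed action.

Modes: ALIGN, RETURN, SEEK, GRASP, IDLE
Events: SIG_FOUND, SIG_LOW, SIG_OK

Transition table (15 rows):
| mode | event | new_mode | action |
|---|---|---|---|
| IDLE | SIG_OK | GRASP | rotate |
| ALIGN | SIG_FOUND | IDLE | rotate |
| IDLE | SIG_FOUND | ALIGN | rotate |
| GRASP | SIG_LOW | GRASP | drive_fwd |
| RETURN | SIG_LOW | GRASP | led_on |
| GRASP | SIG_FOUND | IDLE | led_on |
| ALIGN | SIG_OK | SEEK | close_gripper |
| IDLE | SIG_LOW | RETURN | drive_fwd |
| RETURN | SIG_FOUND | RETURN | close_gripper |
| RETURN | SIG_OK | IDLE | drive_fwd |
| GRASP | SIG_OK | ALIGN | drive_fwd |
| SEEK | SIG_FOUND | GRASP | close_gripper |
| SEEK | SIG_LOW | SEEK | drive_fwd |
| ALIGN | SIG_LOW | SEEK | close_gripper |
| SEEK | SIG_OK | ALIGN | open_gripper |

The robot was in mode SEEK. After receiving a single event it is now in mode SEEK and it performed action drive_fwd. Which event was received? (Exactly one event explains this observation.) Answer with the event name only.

SIG_LOW

try SIG_FOUND: (SEEK, SIG_FOUND) → (GRASP, close_gripper)
try SIG_LOW: (SEEK, SIG_LOW) → (SEEK, drive_fwd)  ← matches
try SIG_OK: (SEEK, SIG_OK) → (ALIGN, open_gripper)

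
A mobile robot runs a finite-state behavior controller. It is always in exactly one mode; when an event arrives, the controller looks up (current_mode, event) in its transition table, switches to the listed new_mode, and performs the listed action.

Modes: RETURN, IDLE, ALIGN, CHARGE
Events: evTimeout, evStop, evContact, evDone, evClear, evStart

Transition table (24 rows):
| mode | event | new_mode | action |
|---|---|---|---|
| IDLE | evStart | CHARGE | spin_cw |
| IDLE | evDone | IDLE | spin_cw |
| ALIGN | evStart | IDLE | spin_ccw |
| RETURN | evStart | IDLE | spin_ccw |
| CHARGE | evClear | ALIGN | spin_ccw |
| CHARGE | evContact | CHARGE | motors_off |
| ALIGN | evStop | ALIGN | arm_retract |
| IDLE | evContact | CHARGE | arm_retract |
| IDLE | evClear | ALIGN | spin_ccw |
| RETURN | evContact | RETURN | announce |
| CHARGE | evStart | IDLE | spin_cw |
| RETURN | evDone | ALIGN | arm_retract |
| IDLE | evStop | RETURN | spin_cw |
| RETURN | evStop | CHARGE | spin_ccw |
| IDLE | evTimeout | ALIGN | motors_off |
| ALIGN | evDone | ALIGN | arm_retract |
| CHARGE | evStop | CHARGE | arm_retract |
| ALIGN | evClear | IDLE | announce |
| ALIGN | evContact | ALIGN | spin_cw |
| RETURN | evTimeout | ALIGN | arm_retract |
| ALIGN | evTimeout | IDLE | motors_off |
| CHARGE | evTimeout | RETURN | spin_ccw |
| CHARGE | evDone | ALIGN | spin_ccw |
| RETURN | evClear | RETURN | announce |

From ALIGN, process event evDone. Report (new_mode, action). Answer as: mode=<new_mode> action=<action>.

current mode = ALIGN; filter table to that mode:
  (ALIGN, evStart) → (IDLE, spin_ccw)
  (ALIGN, evStop) → (ALIGN, arm_retract)
  (ALIGN, evDone) → (ALIGN, arm_retract)  ← event matches
  (ALIGN, evClear) → (IDLE, announce)
  (ALIGN, evContact) → (ALIGN, spin_cw)
  (ALIGN, evTimeout) → (IDLE, motors_off)
event = evDone selects (ALIGN, arm_retract)

mode=ALIGN action=arm_retract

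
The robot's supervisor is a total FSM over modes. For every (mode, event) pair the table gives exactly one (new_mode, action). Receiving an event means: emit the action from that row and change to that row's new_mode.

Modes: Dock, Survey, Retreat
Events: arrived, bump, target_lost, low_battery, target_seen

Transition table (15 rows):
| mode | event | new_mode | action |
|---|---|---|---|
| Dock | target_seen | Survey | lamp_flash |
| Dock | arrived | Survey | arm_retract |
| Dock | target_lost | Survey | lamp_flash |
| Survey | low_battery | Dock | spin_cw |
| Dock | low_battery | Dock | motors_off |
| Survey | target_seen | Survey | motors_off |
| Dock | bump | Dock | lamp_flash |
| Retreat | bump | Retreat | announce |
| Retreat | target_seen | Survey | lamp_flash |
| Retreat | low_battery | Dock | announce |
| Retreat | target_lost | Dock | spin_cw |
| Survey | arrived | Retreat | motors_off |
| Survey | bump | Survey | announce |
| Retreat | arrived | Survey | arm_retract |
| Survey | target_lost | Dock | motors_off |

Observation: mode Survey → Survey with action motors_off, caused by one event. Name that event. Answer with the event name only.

try arrived: (Survey, arrived) → (Retreat, motors_off)
try bump: (Survey, bump) → (Survey, announce)
try target_lost: (Survey, target_lost) → (Dock, motors_off)
try low_battery: (Survey, low_battery) → (Dock, spin_cw)
try target_seen: (Survey, target_seen) → (Survey, motors_off)  ← matches

target_seen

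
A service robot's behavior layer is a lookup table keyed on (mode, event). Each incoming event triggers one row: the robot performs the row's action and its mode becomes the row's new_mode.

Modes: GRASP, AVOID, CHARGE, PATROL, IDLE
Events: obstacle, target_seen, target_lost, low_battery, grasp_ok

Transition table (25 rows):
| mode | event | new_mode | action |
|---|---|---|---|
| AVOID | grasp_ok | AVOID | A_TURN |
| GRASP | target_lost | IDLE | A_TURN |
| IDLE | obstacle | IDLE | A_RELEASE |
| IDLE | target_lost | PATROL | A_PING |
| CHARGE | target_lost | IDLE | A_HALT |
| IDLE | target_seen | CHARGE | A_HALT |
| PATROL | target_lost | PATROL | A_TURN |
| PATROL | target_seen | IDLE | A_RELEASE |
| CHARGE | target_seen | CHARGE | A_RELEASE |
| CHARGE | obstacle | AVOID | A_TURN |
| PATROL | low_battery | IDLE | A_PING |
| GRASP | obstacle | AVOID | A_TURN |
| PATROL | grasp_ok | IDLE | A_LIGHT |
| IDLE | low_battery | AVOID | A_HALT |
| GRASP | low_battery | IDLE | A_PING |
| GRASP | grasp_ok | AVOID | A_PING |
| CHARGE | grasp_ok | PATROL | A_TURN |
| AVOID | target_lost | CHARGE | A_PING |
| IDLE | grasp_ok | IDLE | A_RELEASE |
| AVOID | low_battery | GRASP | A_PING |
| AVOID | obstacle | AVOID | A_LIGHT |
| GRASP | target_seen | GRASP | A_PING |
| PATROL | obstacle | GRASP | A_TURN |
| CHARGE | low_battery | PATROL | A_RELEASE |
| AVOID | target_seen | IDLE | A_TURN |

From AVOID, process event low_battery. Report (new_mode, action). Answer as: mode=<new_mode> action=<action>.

mode=GRASP action=A_PING

current mode = AVOID; filter table to that mode:
  (AVOID, grasp_ok) → (AVOID, A_TURN)
  (AVOID, target_lost) → (CHARGE, A_PING)
  (AVOID, low_battery) → (GRASP, A_PING)  ← event matches
  (AVOID, obstacle) → (AVOID, A_LIGHT)
  (AVOID, target_seen) → (IDLE, A_TURN)
event = low_battery selects (GRASP, A_PING)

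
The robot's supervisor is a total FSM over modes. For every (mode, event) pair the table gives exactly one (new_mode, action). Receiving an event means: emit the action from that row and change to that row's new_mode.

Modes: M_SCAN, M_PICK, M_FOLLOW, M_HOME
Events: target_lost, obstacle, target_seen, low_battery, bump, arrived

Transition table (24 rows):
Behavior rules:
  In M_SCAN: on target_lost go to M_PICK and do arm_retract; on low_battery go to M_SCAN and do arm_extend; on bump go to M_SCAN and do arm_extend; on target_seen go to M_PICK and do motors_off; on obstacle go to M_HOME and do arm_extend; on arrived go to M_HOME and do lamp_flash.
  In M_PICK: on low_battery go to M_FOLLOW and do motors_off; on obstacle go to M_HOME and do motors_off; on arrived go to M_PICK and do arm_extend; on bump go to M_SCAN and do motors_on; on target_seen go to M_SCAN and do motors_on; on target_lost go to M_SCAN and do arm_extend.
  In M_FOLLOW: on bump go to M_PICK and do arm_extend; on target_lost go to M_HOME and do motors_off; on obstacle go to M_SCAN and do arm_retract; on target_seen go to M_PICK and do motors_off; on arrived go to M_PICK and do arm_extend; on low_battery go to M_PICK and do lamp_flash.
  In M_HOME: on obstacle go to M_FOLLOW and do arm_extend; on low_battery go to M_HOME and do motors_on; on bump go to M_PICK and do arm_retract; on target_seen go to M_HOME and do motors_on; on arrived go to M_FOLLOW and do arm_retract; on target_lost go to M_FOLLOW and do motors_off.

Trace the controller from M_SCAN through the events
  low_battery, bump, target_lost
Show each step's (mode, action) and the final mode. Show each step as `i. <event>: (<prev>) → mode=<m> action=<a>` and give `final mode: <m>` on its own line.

final mode: M_PICK

1. low_battery: (M_SCAN) → mode=M_SCAN action=arm_extend
2. bump: (M_SCAN) → mode=M_SCAN action=arm_extend
3. target_lost: (M_SCAN) → mode=M_PICK action=arm_retract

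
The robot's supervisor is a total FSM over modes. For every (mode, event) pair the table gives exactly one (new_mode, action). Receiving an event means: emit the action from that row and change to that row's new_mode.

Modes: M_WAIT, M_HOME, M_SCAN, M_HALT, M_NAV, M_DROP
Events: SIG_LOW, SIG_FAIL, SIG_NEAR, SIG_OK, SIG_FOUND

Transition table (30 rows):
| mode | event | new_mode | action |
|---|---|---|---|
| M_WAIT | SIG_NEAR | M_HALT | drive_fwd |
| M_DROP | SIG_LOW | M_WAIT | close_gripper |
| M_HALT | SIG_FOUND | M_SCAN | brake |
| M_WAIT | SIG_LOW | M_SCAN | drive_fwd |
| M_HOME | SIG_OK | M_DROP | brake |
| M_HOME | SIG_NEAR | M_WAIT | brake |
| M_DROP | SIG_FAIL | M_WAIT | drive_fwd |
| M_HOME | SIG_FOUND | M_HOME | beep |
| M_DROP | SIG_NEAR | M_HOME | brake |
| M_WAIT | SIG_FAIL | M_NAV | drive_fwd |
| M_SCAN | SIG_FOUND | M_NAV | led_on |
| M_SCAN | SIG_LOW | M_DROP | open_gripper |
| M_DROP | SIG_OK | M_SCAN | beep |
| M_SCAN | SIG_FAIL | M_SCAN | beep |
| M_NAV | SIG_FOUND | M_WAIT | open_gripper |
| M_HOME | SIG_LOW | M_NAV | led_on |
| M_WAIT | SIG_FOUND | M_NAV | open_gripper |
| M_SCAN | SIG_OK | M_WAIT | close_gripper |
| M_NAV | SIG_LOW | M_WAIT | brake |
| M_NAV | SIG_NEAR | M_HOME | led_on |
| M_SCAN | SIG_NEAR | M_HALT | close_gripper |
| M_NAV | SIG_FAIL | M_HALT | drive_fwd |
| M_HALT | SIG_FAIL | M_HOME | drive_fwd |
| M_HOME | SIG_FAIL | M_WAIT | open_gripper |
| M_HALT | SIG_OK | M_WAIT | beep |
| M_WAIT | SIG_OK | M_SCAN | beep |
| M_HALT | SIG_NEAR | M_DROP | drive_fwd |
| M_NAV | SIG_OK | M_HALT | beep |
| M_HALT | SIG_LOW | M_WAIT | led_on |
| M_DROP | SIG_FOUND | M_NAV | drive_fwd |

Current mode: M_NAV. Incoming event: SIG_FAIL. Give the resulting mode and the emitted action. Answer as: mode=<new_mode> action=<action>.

mode=M_HALT action=drive_fwd

current mode = M_NAV; filter table to that mode:
  (M_NAV, SIG_FOUND) → (M_WAIT, open_gripper)
  (M_NAV, SIG_LOW) → (M_WAIT, brake)
  (M_NAV, SIG_NEAR) → (M_HOME, led_on)
  (M_NAV, SIG_FAIL) → (M_HALT, drive_fwd)  ← event matches
  (M_NAV, SIG_OK) → (M_HALT, beep)
event = SIG_FAIL selects (M_HALT, drive_fwd)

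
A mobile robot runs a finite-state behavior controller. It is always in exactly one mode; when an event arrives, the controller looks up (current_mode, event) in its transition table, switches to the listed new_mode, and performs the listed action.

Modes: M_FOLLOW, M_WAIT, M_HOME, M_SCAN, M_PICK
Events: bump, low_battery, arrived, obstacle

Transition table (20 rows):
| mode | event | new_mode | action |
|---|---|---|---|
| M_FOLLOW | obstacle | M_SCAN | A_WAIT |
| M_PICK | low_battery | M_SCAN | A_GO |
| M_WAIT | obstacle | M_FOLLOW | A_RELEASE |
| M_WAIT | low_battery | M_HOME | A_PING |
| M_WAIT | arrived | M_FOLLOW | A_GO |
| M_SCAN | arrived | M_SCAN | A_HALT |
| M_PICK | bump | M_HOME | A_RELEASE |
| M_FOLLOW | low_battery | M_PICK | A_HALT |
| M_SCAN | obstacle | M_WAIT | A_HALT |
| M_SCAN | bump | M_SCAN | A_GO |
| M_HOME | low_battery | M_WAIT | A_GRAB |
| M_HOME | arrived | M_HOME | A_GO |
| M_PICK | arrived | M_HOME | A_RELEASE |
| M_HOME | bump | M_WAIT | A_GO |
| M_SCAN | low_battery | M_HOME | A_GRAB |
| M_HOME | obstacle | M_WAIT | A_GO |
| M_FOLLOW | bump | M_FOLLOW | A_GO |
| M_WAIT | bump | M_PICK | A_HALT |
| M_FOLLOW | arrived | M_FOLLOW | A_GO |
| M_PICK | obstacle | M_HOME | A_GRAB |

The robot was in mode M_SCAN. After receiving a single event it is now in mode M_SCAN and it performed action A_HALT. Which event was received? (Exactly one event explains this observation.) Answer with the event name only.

try bump: (M_SCAN, bump) → (M_SCAN, A_GO)
try low_battery: (M_SCAN, low_battery) → (M_HOME, A_GRAB)
try arrived: (M_SCAN, arrived) → (M_SCAN, A_HALT)  ← matches
try obstacle: (M_SCAN, obstacle) → (M_WAIT, A_HALT)

arrived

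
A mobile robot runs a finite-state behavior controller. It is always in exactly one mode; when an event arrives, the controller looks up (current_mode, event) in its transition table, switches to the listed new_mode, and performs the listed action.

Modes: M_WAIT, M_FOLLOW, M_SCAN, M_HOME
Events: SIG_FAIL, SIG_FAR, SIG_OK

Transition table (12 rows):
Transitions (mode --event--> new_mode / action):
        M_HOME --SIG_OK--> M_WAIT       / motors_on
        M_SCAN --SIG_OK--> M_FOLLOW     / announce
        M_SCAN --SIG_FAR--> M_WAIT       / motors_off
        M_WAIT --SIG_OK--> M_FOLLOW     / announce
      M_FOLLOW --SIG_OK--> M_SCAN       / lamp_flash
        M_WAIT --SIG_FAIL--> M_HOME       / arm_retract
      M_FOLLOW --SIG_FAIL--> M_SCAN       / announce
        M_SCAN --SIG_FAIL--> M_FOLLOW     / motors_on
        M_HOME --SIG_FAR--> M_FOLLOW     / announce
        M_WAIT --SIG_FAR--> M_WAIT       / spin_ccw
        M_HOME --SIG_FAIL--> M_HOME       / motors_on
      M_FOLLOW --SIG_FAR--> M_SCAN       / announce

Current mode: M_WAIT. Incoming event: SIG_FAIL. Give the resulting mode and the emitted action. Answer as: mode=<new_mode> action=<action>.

current mode = M_WAIT; filter table to that mode:
  (M_WAIT, SIG_OK) → (M_FOLLOW, announce)
  (M_WAIT, SIG_FAIL) → (M_HOME, arm_retract)  ← event matches
  (M_WAIT, SIG_FAR) → (M_WAIT, spin_ccw)
event = SIG_FAIL selects (M_HOME, arm_retract)

mode=M_HOME action=arm_retract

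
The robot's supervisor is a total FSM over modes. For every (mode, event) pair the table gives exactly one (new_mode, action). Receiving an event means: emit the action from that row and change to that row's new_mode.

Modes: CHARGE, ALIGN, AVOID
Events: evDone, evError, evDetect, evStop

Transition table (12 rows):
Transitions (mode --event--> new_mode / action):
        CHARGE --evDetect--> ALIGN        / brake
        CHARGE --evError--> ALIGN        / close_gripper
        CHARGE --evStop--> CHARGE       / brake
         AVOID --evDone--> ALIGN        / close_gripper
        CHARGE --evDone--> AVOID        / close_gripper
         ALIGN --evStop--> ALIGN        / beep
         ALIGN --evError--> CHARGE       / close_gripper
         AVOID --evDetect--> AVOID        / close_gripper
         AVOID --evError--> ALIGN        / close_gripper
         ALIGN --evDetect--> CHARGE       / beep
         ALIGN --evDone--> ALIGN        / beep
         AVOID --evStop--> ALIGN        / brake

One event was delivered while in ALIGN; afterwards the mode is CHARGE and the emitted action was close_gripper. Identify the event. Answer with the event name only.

evError

try evDone: (ALIGN, evDone) → (ALIGN, beep)
try evError: (ALIGN, evError) → (CHARGE, close_gripper)  ← matches
try evDetect: (ALIGN, evDetect) → (CHARGE, beep)
try evStop: (ALIGN, evStop) → (ALIGN, beep)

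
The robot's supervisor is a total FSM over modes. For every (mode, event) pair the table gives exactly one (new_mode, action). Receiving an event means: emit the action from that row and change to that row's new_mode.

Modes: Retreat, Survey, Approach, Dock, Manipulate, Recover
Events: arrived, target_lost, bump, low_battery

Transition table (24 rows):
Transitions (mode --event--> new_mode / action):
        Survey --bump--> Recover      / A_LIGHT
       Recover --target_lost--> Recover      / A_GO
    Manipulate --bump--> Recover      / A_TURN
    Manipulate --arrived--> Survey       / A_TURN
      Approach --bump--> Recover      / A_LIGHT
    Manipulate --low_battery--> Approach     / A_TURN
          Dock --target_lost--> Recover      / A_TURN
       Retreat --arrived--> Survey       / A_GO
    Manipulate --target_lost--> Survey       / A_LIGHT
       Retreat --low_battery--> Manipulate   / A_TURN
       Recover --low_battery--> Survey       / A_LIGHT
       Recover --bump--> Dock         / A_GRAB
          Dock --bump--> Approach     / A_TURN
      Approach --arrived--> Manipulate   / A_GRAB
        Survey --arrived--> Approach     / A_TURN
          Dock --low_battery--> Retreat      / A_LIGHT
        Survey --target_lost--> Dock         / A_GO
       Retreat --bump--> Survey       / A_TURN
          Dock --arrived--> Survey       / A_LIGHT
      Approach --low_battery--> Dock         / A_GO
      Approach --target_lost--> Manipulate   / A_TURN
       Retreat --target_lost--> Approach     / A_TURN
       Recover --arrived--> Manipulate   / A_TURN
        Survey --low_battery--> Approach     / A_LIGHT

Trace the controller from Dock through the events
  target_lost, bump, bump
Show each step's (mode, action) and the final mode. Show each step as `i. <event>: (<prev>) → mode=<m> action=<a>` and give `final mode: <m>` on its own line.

1. target_lost: (Dock) → mode=Recover action=A_TURN
2. bump: (Recover) → mode=Dock action=A_GRAB
3. bump: (Dock) → mode=Approach action=A_TURN

final mode: Approach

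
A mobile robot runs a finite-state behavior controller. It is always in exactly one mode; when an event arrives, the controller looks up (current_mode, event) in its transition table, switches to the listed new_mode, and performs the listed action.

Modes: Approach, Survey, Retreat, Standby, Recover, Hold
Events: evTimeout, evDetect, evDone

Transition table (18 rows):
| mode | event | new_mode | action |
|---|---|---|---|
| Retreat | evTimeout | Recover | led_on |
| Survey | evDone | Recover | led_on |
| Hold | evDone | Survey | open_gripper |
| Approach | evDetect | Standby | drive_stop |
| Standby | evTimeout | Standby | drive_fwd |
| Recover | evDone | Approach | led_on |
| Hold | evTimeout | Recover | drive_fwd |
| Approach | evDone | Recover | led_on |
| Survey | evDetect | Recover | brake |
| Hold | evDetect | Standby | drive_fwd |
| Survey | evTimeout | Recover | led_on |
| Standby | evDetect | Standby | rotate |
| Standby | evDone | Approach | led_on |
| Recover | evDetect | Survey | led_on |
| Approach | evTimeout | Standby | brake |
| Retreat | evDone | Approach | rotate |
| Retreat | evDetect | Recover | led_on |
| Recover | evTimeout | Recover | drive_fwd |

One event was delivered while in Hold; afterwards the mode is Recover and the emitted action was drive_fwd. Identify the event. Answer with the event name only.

evTimeout

try evTimeout: (Hold, evTimeout) → (Recover, drive_fwd)  ← matches
try evDetect: (Hold, evDetect) → (Standby, drive_fwd)
try evDone: (Hold, evDone) → (Survey, open_gripper)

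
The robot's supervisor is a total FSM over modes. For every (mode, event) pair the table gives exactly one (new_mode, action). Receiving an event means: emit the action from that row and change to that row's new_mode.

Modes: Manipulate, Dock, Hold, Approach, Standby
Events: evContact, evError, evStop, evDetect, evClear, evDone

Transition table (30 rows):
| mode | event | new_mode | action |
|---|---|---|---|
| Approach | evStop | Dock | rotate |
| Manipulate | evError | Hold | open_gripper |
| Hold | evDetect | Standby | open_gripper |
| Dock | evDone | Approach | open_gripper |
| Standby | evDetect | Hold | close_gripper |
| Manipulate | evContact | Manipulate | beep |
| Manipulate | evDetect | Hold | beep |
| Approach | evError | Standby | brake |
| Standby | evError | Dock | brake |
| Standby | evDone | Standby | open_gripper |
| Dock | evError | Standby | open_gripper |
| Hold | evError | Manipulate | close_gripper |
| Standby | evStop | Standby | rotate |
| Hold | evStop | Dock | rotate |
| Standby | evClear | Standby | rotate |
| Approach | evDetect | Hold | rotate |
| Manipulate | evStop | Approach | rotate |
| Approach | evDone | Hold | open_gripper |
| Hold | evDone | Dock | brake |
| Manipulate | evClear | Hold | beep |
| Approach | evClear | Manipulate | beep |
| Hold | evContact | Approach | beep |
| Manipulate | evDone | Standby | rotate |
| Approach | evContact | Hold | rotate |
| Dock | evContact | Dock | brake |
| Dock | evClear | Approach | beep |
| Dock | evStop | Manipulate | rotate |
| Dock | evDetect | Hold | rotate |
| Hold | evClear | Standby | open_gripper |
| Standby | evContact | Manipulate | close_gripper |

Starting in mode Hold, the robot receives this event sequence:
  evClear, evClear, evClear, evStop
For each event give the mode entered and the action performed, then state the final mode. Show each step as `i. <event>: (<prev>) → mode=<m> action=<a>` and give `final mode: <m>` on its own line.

final mode: Standby

1. evClear: (Hold) → mode=Standby action=open_gripper
2. evClear: (Standby) → mode=Standby action=rotate
3. evClear: (Standby) → mode=Standby action=rotate
4. evStop: (Standby) → mode=Standby action=rotate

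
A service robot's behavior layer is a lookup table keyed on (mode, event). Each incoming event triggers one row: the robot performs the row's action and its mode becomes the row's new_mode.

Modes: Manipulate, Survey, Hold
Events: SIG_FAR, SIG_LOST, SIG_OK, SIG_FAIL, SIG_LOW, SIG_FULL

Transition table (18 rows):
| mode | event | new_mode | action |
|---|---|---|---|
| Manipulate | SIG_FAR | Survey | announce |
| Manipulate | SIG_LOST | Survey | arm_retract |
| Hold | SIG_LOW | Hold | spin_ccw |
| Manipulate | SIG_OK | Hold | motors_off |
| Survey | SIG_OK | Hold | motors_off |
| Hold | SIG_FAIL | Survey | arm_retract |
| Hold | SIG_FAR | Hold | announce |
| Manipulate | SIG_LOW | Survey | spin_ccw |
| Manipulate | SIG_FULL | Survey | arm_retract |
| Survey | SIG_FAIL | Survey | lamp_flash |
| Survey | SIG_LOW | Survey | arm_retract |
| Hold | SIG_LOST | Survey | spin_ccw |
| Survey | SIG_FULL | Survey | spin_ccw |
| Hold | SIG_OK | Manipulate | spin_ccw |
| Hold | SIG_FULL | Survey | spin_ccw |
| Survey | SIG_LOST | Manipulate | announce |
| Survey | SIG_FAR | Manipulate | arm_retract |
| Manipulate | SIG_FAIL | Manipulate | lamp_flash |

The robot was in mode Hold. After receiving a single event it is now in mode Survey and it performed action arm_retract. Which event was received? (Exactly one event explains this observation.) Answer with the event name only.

SIG_FAIL

try SIG_FAR: (Hold, SIG_FAR) → (Hold, announce)
try SIG_LOST: (Hold, SIG_LOST) → (Survey, spin_ccw)
try SIG_OK: (Hold, SIG_OK) → (Manipulate, spin_ccw)
try SIG_FAIL: (Hold, SIG_FAIL) → (Survey, arm_retract)  ← matches
try SIG_LOW: (Hold, SIG_LOW) → (Hold, spin_ccw)
try SIG_FULL: (Hold, SIG_FULL) → (Survey, spin_ccw)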